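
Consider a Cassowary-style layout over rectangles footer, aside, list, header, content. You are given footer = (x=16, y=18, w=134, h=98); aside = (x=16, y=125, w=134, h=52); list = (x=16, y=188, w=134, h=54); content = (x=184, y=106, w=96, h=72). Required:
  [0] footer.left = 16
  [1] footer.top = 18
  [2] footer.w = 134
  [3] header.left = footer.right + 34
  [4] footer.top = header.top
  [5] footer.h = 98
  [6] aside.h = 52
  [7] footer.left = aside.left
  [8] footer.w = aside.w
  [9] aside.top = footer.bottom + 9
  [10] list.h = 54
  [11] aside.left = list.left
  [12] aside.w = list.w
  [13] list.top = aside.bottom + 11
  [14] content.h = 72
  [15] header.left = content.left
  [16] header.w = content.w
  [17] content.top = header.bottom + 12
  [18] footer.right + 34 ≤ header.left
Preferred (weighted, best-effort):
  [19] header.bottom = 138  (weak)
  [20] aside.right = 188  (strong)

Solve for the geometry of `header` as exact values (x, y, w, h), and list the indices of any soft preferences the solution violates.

header = (x=184, y=18, w=96, h=76)
violated soft preferences: 19, 20

1. header.x = 184  [header.left = footer.right + 34]
2. header.y = 18  [footer.top = header.top]
3. header.w = 96  [header.w = content.w]
4. header.h = 76  [content.top = header.bottom + 12]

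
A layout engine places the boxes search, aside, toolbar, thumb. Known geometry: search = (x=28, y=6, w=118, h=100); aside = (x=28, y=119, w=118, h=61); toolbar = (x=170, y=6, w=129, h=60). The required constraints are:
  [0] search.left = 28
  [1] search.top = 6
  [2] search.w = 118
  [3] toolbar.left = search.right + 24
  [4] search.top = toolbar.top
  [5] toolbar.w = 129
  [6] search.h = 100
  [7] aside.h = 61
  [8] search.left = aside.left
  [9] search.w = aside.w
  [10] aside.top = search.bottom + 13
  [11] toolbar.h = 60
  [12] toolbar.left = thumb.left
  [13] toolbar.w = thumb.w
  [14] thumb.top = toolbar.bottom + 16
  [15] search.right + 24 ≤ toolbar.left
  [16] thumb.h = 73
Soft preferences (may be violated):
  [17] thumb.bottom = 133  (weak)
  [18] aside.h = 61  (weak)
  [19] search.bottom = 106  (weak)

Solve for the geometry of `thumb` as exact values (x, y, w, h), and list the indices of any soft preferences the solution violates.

1. thumb.x = 170  [toolbar.left = thumb.left]
2. thumb.w = 129  [toolbar.w = thumb.w]
3. thumb.y = 82  [thumb.top = toolbar.bottom + 16]
4. thumb.h = 73  [thumb.h = 73]

thumb = (x=170, y=82, w=129, h=73)
violated soft preferences: 17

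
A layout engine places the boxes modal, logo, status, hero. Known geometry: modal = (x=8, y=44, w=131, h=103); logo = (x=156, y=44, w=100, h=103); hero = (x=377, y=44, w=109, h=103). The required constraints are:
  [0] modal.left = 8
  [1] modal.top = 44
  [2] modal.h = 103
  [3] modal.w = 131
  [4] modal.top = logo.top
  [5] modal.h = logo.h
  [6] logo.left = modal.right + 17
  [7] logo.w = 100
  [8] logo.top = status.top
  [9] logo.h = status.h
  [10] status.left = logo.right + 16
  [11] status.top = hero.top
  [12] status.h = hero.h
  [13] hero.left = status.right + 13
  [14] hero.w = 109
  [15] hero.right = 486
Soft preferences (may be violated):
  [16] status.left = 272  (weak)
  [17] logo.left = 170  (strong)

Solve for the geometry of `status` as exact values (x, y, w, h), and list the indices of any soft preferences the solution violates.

1. status.y = 44  [logo.top = status.top]
2. status.h = 103  [logo.h = status.h]
3. status.x = 272  [status.left = logo.right + 16]
4. status.w = 92  [hero.left = status.right + 13]

status = (x=272, y=44, w=92, h=103)
violated soft preferences: 17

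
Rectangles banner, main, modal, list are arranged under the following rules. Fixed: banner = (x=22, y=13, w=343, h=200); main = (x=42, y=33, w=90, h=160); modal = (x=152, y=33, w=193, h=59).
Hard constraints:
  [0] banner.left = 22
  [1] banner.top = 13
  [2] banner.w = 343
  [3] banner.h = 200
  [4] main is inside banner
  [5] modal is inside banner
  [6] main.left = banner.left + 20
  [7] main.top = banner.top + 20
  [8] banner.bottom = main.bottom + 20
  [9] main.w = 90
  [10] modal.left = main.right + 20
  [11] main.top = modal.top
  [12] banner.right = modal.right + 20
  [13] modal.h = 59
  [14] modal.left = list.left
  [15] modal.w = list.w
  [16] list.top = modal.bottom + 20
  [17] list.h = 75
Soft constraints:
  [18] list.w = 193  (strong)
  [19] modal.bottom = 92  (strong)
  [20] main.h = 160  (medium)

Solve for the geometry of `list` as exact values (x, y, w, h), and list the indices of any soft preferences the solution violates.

1. list.x = 152  [modal.left = list.left]
2. list.w = 193  [modal.w = list.w]
3. list.y = 112  [list.top = modal.bottom + 20]
4. list.h = 75  [list.h = 75]

list = (x=152, y=112, w=193, h=75)
violated soft preferences: none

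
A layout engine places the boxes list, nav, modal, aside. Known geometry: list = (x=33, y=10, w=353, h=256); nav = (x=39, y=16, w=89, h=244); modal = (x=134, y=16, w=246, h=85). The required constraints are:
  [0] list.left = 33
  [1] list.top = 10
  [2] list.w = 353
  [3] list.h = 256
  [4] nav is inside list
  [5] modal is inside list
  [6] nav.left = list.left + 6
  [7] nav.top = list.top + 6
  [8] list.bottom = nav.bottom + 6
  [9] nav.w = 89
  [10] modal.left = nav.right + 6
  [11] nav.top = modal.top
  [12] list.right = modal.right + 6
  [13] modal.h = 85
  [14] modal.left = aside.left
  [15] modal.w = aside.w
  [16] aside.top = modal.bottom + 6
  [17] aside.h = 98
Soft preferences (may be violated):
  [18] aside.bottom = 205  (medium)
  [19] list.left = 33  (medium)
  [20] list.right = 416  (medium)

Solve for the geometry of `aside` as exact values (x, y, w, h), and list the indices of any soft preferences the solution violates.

1. aside.x = 134  [modal.left = aside.left]
2. aside.w = 246  [modal.w = aside.w]
3. aside.y = 107  [aside.top = modal.bottom + 6]
4. aside.h = 98  [aside.h = 98]

aside = (x=134, y=107, w=246, h=98)
violated soft preferences: 20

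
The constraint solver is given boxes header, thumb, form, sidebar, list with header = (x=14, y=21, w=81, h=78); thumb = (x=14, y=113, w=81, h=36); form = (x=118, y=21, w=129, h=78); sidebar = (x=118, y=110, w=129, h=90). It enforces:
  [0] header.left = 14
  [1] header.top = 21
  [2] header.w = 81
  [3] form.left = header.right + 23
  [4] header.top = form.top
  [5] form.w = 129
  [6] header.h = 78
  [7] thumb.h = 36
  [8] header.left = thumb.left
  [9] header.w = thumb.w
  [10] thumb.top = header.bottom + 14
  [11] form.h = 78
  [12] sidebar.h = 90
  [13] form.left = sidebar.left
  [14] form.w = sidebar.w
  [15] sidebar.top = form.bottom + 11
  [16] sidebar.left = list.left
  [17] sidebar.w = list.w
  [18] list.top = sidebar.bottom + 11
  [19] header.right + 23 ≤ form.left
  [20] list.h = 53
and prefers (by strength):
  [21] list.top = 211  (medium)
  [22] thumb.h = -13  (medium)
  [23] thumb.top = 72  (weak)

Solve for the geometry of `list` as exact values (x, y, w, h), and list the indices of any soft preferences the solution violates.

1. list.x = 118  [sidebar.left = list.left]
2. list.w = 129  [sidebar.w = list.w]
3. list.y = 211  [list.top = sidebar.bottom + 11]
4. list.h = 53  [list.h = 53]

list = (x=118, y=211, w=129, h=53)
violated soft preferences: 22, 23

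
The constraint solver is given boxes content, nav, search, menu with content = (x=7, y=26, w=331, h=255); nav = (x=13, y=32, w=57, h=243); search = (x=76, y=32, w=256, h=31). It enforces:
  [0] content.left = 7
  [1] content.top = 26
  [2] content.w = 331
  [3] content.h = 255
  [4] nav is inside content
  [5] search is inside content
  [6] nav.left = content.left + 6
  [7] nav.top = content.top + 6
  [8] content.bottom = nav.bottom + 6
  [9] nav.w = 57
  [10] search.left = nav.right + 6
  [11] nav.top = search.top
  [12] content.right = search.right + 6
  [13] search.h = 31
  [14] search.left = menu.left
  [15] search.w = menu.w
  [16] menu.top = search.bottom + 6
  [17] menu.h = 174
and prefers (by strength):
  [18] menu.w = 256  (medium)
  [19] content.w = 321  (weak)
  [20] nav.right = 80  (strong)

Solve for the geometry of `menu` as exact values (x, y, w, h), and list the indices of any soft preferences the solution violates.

1. menu.x = 76  [search.left = menu.left]
2. menu.w = 256  [search.w = menu.w]
3. menu.y = 69  [menu.top = search.bottom + 6]
4. menu.h = 174  [menu.h = 174]

menu = (x=76, y=69, w=256, h=174)
violated soft preferences: 19, 20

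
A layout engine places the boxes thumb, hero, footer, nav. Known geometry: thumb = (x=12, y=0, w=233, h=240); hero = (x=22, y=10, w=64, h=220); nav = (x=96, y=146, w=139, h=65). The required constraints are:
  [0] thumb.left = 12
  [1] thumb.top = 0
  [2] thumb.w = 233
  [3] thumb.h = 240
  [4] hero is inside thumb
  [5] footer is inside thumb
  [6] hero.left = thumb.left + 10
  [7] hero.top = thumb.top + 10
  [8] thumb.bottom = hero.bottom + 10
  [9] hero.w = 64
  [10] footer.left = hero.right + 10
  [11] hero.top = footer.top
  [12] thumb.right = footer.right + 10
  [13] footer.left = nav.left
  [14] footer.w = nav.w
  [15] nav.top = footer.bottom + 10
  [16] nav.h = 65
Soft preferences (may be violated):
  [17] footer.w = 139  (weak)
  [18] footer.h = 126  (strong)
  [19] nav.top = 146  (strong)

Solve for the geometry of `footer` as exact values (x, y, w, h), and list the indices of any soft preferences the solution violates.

1. footer.x = 96  [footer.left = hero.right + 10]
2. footer.y = 10  [hero.top = footer.top]
3. footer.w = 139  [thumb.right = footer.right + 10]
4. footer.h = 126  [nav.top = footer.bottom + 10]

footer = (x=96, y=10, w=139, h=126)
violated soft preferences: none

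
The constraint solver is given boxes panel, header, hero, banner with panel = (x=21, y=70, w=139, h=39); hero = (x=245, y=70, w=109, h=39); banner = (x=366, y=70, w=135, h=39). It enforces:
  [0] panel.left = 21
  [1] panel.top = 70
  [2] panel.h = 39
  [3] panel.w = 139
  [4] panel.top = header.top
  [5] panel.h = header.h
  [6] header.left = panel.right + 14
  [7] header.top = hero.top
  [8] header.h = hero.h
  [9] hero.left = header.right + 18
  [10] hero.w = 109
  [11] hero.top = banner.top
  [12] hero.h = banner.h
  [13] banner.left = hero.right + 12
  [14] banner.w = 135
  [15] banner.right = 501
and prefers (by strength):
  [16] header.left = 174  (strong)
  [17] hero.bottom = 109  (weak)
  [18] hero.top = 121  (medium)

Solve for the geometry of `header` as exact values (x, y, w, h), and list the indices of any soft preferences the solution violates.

1. header.y = 70  [panel.top = header.top]
2. header.h = 39  [panel.h = header.h]
3. header.x = 174  [header.left = panel.right + 14]
4. header.w = 53  [hero.left = header.right + 18]

header = (x=174, y=70, w=53, h=39)
violated soft preferences: 18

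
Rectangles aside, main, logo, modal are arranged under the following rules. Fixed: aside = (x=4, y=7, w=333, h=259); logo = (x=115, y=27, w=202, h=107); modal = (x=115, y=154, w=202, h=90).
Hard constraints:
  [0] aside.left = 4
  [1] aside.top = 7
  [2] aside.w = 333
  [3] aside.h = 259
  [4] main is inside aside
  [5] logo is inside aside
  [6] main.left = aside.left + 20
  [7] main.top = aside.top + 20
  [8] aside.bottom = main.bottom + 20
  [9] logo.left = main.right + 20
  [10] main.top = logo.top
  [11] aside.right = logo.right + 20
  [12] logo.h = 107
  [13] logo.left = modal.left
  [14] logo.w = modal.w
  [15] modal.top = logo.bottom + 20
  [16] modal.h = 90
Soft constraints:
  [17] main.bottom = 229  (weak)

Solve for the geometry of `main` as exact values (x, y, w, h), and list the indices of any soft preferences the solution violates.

main = (x=24, y=27, w=71, h=219)
violated soft preferences: 17

1. main.x = 24  [main.left = aside.left + 20]
2. main.y = 27  [main.top = aside.top + 20]
3. main.h = 219  [aside.bottom = main.bottom + 20]
4. main.w = 71  [logo.left = main.right + 20]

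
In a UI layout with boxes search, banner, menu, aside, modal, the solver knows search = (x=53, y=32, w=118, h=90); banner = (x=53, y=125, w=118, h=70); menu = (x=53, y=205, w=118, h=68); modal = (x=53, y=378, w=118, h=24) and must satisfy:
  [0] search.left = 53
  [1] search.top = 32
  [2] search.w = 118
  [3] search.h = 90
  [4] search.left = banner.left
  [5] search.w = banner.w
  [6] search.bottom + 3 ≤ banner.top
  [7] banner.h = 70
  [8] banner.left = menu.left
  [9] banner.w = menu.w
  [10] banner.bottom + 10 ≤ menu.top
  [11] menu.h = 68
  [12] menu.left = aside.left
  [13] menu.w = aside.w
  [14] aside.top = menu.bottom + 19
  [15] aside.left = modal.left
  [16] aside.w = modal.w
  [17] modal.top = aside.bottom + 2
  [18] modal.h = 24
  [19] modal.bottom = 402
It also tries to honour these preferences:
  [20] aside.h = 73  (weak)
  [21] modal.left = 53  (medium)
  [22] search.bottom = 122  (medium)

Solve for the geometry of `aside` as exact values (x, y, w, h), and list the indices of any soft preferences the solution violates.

aside = (x=53, y=292, w=118, h=84)
violated soft preferences: 20

1. aside.x = 53  [menu.left = aside.left]
2. aside.w = 118  [menu.w = aside.w]
3. aside.y = 292  [aside.top = menu.bottom + 19]
4. aside.h = 84  [modal.top = aside.bottom + 2]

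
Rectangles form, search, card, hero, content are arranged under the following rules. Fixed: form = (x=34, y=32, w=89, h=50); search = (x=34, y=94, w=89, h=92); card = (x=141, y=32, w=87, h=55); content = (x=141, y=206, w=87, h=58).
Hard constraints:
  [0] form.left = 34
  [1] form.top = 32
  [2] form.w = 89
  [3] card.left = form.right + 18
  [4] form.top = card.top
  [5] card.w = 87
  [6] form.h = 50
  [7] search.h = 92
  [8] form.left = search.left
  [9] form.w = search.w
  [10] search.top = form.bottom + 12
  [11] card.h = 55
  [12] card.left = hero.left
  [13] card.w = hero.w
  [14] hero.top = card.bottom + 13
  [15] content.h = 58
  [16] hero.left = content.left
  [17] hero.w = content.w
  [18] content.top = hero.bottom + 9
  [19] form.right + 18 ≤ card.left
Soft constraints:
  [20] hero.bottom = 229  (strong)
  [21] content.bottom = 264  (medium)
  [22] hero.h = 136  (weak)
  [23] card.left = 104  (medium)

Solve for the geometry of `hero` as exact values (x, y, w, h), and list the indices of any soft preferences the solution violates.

1. hero.x = 141  [card.left = hero.left]
2. hero.w = 87  [card.w = hero.w]
3. hero.y = 100  [hero.top = card.bottom + 13]
4. hero.h = 97  [content.top = hero.bottom + 9]

hero = (x=141, y=100, w=87, h=97)
violated soft preferences: 20, 22, 23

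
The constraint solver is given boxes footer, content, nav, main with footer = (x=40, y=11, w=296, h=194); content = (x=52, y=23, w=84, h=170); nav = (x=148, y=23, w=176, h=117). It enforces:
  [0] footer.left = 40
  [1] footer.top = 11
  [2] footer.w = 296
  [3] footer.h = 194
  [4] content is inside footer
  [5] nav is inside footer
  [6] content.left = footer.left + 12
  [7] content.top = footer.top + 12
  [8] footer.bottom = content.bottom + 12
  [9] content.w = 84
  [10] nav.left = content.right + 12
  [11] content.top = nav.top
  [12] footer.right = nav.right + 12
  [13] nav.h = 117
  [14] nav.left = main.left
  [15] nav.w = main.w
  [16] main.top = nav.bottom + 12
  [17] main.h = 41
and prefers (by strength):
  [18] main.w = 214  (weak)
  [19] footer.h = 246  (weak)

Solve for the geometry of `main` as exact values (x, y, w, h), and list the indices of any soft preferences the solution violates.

main = (x=148, y=152, w=176, h=41)
violated soft preferences: 18, 19

1. main.x = 148  [nav.left = main.left]
2. main.w = 176  [nav.w = main.w]
3. main.y = 152  [main.top = nav.bottom + 12]
4. main.h = 41  [main.h = 41]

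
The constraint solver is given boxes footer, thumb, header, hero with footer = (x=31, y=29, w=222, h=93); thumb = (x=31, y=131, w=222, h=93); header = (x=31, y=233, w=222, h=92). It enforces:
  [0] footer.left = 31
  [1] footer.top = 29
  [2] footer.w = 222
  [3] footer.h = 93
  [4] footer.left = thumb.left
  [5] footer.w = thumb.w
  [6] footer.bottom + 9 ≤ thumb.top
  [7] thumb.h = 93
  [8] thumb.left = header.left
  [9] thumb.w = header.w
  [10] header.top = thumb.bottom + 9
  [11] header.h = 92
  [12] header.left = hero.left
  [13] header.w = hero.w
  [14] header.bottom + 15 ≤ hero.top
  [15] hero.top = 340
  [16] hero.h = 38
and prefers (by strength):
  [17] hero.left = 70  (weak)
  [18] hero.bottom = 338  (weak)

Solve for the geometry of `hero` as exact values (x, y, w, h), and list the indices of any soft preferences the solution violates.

hero = (x=31, y=340, w=222, h=38)
violated soft preferences: 17, 18

1. hero.x = 31  [header.left = hero.left]
2. hero.w = 222  [header.w = hero.w]
3. hero.y = 340  [hero.top = 340]
4. hero.h = 38  [hero.h = 38]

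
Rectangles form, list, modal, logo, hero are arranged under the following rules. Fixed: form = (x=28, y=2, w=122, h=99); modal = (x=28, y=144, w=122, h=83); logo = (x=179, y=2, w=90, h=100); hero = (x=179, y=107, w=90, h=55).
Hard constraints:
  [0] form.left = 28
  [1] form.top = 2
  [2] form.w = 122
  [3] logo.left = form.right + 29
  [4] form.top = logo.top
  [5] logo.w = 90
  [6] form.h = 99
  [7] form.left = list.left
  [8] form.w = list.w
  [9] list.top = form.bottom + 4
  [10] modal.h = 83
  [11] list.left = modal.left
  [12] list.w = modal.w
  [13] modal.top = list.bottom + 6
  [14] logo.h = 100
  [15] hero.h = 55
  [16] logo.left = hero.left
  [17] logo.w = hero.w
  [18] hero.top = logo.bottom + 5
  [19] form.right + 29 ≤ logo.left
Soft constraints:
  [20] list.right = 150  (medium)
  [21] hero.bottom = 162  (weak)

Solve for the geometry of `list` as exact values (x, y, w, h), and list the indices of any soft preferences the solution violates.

list = (x=28, y=105, w=122, h=33)
violated soft preferences: none

1. list.x = 28  [form.left = list.left]
2. list.w = 122  [form.w = list.w]
3. list.y = 105  [list.top = form.bottom + 4]
4. list.h = 33  [modal.top = list.bottom + 6]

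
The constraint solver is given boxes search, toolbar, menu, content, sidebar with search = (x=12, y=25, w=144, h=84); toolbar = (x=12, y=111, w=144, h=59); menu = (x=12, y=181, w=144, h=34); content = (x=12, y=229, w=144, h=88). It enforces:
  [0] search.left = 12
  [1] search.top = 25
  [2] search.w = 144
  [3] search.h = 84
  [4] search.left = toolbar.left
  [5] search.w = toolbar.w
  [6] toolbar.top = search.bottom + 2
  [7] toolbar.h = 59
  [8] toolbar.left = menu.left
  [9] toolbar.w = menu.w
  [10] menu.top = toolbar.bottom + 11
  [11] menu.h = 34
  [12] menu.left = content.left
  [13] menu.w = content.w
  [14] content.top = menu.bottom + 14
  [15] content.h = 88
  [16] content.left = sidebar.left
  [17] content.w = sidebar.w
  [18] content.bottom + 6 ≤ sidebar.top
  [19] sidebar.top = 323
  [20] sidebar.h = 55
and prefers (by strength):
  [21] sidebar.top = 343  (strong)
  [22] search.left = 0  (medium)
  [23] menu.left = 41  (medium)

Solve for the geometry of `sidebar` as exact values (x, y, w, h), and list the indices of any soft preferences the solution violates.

sidebar = (x=12, y=323, w=144, h=55)
violated soft preferences: 21, 22, 23

1. sidebar.x = 12  [content.left = sidebar.left]
2. sidebar.w = 144  [content.w = sidebar.w]
3. sidebar.y = 323  [sidebar.top = 323]
4. sidebar.h = 55  [sidebar.h = 55]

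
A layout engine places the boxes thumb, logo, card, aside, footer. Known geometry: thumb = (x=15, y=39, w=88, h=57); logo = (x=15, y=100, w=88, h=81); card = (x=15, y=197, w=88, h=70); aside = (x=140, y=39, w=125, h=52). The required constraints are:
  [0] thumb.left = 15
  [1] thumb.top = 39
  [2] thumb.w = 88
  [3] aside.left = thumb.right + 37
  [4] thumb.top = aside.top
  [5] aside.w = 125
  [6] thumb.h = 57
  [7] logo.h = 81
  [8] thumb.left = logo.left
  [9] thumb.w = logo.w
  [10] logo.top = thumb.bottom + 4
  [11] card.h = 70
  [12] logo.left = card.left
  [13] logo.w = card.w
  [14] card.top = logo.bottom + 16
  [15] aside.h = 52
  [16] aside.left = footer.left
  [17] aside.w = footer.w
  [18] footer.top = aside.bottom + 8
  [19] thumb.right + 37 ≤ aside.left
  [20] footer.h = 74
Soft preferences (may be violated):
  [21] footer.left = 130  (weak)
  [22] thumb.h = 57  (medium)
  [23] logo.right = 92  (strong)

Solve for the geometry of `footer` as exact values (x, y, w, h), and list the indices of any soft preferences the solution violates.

footer = (x=140, y=99, w=125, h=74)
violated soft preferences: 21, 23

1. footer.x = 140  [aside.left = footer.left]
2. footer.w = 125  [aside.w = footer.w]
3. footer.y = 99  [footer.top = aside.bottom + 8]
4. footer.h = 74  [footer.h = 74]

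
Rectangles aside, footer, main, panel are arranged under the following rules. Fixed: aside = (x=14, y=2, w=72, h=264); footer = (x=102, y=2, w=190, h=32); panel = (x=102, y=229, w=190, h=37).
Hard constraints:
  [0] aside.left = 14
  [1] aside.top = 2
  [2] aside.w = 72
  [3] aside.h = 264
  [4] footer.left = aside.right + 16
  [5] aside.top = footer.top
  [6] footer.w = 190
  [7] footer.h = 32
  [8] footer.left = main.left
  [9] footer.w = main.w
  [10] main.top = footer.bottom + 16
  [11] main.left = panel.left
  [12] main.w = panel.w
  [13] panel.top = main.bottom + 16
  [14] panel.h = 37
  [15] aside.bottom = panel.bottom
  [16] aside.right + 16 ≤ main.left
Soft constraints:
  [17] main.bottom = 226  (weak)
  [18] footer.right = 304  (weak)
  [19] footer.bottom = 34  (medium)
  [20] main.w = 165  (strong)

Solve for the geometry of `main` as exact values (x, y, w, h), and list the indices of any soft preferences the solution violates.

1. main.x = 102  [footer.left = main.left]
2. main.w = 190  [footer.w = main.w]
3. main.y = 50  [main.top = footer.bottom + 16]
4. main.h = 163  [panel.top = main.bottom + 16]

main = (x=102, y=50, w=190, h=163)
violated soft preferences: 17, 18, 20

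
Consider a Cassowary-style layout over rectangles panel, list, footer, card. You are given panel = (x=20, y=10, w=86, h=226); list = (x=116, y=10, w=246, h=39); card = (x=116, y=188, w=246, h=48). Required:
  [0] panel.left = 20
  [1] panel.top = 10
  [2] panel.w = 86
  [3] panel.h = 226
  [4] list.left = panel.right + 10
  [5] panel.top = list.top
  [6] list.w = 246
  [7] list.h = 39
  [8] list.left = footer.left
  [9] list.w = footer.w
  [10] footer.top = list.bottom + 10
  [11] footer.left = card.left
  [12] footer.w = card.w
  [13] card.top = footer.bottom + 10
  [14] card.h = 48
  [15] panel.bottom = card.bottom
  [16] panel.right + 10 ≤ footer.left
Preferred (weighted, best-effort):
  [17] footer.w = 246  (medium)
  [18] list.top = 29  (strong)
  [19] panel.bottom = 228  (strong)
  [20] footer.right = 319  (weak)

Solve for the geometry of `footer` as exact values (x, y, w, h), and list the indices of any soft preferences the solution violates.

1. footer.x = 116  [list.left = footer.left]
2. footer.w = 246  [list.w = footer.w]
3. footer.y = 59  [footer.top = list.bottom + 10]
4. footer.h = 119  [card.top = footer.bottom + 10]

footer = (x=116, y=59, w=246, h=119)
violated soft preferences: 18, 19, 20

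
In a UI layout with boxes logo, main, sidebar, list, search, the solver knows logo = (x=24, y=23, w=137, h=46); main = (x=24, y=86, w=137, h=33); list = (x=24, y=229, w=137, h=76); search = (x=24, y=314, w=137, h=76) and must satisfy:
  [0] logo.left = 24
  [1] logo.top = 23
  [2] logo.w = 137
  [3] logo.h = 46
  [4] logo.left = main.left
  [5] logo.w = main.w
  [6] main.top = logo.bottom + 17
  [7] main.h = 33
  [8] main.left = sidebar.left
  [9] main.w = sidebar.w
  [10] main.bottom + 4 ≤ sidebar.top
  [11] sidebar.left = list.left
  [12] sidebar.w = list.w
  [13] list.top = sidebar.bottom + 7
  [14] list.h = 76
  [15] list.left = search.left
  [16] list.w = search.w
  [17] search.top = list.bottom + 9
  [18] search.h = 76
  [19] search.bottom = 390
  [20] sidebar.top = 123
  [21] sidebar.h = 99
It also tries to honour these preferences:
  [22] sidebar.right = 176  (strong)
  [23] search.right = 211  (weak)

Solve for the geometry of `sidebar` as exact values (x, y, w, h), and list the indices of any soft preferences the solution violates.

sidebar = (x=24, y=123, w=137, h=99)
violated soft preferences: 22, 23

1. sidebar.x = 24  [main.left = sidebar.left]
2. sidebar.w = 137  [main.w = sidebar.w]
3. sidebar.y = 123  [sidebar.top = 123]
4. sidebar.h = 99  [sidebar.h = 99]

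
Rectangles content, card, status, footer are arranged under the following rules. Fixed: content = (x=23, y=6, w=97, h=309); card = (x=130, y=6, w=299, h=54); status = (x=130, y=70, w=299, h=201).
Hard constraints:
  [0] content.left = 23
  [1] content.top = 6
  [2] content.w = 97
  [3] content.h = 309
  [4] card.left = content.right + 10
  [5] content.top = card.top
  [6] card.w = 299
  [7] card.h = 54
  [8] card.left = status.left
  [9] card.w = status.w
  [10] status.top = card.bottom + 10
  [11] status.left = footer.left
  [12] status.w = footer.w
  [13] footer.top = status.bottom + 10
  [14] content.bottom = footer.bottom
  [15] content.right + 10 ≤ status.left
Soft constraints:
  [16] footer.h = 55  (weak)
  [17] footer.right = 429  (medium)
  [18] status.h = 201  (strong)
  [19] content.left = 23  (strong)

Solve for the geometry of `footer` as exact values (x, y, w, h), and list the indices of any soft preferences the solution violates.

1. footer.x = 130  [status.left = footer.left]
2. footer.w = 299  [status.w = footer.w]
3. footer.y = 281  [footer.top = status.bottom + 10]
4. footer.h = 34  [content.bottom = footer.bottom]

footer = (x=130, y=281, w=299, h=34)
violated soft preferences: 16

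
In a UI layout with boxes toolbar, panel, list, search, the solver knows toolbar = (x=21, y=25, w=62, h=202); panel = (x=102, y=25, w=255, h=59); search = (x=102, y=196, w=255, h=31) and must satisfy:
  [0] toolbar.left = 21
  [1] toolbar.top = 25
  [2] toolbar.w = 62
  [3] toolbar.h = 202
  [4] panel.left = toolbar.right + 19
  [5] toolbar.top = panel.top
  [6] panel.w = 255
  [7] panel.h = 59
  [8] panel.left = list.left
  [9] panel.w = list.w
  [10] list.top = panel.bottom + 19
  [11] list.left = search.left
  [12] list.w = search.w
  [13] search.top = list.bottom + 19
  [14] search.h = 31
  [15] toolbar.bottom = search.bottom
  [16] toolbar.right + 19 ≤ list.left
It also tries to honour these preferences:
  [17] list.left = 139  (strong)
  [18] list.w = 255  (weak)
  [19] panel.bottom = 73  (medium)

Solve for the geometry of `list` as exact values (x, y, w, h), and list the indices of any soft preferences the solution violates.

1. list.x = 102  [panel.left = list.left]
2. list.w = 255  [panel.w = list.w]
3. list.y = 103  [list.top = panel.bottom + 19]
4. list.h = 74  [search.top = list.bottom + 19]

list = (x=102, y=103, w=255, h=74)
violated soft preferences: 17, 19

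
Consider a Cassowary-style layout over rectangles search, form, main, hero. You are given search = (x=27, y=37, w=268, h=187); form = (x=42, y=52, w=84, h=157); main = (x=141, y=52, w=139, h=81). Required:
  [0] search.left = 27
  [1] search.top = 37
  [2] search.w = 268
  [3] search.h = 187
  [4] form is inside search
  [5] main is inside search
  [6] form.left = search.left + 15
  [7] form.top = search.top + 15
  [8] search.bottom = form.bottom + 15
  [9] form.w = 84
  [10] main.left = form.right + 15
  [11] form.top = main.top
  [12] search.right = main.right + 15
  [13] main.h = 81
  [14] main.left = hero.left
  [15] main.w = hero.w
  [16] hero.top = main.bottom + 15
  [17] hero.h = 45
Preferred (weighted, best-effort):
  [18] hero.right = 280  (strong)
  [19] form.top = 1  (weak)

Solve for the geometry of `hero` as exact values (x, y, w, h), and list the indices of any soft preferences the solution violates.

hero = (x=141, y=148, w=139, h=45)
violated soft preferences: 19

1. hero.x = 141  [main.left = hero.left]
2. hero.w = 139  [main.w = hero.w]
3. hero.y = 148  [hero.top = main.bottom + 15]
4. hero.h = 45  [hero.h = 45]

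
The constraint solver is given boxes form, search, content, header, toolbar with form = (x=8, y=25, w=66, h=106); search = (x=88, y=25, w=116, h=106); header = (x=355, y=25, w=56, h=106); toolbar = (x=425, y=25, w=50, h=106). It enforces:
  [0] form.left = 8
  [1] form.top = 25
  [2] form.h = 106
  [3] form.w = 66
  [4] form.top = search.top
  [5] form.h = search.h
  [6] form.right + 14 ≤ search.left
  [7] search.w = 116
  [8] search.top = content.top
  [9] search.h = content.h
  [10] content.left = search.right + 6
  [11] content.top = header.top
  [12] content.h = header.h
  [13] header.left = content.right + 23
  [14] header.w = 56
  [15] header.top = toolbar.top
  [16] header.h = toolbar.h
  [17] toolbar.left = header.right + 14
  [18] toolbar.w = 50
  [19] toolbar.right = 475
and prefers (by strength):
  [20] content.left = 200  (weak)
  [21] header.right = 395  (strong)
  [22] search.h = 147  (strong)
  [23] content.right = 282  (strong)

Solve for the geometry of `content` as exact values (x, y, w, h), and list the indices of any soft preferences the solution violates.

content = (x=210, y=25, w=122, h=106)
violated soft preferences: 20, 21, 22, 23

1. content.y = 25  [search.top = content.top]
2. content.h = 106  [search.h = content.h]
3. content.x = 210  [content.left = search.right + 6]
4. content.w = 122  [header.left = content.right + 23]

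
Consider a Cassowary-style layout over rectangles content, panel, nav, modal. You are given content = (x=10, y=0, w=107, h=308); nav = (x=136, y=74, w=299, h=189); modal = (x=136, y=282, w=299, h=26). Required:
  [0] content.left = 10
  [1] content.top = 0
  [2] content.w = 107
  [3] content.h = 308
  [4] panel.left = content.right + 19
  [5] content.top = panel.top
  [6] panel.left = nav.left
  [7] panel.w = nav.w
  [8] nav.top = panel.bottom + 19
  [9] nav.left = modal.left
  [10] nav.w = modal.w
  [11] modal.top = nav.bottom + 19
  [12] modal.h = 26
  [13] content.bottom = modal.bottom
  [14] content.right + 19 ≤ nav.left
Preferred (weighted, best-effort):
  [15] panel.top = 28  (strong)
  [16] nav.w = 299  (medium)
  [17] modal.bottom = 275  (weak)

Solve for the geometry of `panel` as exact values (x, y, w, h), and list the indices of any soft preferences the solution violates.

1. panel.x = 136  [panel.left = content.right + 19]
2. panel.y = 0  [content.top = panel.top]
3. panel.w = 299  [panel.w = nav.w]
4. panel.h = 55  [nav.top = panel.bottom + 19]

panel = (x=136, y=0, w=299, h=55)
violated soft preferences: 15, 17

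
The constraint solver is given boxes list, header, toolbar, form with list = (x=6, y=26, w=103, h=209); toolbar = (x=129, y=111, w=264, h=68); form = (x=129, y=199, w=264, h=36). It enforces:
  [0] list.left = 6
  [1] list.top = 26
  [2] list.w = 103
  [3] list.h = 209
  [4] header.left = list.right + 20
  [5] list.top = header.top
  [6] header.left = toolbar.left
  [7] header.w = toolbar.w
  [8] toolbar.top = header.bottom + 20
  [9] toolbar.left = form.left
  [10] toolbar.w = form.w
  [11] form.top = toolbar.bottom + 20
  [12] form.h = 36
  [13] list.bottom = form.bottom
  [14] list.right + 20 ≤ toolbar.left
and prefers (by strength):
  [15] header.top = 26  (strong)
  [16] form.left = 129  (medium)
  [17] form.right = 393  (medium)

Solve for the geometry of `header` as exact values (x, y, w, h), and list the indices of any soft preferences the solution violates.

1. header.x = 129  [header.left = list.right + 20]
2. header.y = 26  [list.top = header.top]
3. header.w = 264  [header.w = toolbar.w]
4. header.h = 65  [toolbar.top = header.bottom + 20]

header = (x=129, y=26, w=264, h=65)
violated soft preferences: none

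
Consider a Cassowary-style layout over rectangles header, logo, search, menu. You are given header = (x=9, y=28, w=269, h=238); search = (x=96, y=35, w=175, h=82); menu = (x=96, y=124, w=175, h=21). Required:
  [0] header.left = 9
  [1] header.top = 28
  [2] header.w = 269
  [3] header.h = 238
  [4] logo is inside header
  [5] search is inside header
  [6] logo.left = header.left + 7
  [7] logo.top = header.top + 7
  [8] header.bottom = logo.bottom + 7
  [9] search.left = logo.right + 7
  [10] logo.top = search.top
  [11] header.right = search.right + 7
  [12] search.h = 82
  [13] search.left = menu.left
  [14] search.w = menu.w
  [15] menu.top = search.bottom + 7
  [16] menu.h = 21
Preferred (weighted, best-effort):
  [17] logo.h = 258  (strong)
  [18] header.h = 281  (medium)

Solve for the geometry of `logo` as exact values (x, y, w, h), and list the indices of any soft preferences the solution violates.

logo = (x=16, y=35, w=73, h=224)
violated soft preferences: 17, 18

1. logo.x = 16  [logo.left = header.left + 7]
2. logo.y = 35  [logo.top = header.top + 7]
3. logo.h = 224  [header.bottom = logo.bottom + 7]
4. logo.w = 73  [search.left = logo.right + 7]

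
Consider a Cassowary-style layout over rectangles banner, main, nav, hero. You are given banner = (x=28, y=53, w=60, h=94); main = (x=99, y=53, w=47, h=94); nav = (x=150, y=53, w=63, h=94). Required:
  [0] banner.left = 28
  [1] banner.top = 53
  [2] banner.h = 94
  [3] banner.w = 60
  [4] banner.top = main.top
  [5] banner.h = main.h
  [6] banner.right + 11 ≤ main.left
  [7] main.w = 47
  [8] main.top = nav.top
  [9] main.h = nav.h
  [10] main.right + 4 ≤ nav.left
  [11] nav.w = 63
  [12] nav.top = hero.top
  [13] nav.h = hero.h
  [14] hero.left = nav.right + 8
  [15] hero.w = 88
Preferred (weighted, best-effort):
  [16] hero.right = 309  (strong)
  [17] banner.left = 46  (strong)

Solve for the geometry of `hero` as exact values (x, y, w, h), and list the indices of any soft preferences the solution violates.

1. hero.y = 53  [nav.top = hero.top]
2. hero.h = 94  [nav.h = hero.h]
3. hero.x = 221  [hero.left = nav.right + 8]
4. hero.w = 88  [hero.w = 88]

hero = (x=221, y=53, w=88, h=94)
violated soft preferences: 17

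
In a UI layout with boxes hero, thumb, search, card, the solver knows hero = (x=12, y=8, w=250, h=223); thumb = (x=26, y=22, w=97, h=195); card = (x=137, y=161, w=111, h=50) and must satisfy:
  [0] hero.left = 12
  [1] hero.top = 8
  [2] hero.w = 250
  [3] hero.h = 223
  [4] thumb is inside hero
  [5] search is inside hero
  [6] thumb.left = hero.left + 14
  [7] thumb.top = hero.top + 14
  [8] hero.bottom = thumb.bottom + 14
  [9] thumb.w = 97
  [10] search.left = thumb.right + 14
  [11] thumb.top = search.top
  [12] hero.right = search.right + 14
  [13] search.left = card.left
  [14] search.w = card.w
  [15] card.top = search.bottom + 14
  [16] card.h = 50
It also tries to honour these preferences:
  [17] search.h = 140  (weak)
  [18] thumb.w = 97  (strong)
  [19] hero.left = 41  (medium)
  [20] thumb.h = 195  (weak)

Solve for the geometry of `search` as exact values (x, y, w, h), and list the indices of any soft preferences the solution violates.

search = (x=137, y=22, w=111, h=125)
violated soft preferences: 17, 19

1. search.x = 137  [search.left = thumb.right + 14]
2. search.y = 22  [thumb.top = search.top]
3. search.w = 111  [hero.right = search.right + 14]
4. search.h = 125  [card.top = search.bottom + 14]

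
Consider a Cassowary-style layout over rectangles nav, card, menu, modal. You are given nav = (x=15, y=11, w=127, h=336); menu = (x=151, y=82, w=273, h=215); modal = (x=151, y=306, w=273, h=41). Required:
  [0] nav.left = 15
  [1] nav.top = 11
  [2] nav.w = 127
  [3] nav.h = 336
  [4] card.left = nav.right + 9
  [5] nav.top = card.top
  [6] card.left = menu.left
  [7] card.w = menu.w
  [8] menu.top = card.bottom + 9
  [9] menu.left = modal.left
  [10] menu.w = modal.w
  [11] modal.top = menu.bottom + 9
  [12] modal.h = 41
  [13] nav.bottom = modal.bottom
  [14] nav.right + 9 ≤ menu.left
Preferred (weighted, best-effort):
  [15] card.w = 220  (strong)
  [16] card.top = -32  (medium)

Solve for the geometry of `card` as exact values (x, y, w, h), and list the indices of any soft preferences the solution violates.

1. card.x = 151  [card.left = nav.right + 9]
2. card.y = 11  [nav.top = card.top]
3. card.w = 273  [card.w = menu.w]
4. card.h = 62  [menu.top = card.bottom + 9]

card = (x=151, y=11, w=273, h=62)
violated soft preferences: 15, 16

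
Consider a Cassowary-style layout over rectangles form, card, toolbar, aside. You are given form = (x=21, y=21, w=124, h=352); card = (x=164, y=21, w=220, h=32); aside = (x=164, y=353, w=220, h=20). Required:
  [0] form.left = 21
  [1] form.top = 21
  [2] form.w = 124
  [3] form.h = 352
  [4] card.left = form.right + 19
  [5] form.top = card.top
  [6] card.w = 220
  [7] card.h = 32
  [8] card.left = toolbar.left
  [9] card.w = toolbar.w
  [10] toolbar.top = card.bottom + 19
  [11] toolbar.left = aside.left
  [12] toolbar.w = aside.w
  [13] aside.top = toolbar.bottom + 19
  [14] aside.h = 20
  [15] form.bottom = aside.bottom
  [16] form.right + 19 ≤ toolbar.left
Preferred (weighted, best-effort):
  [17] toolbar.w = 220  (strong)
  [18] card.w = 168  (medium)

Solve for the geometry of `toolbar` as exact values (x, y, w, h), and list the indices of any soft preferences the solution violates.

toolbar = (x=164, y=72, w=220, h=262)
violated soft preferences: 18

1. toolbar.x = 164  [card.left = toolbar.left]
2. toolbar.w = 220  [card.w = toolbar.w]
3. toolbar.y = 72  [toolbar.top = card.bottom + 19]
4. toolbar.h = 262  [aside.top = toolbar.bottom + 19]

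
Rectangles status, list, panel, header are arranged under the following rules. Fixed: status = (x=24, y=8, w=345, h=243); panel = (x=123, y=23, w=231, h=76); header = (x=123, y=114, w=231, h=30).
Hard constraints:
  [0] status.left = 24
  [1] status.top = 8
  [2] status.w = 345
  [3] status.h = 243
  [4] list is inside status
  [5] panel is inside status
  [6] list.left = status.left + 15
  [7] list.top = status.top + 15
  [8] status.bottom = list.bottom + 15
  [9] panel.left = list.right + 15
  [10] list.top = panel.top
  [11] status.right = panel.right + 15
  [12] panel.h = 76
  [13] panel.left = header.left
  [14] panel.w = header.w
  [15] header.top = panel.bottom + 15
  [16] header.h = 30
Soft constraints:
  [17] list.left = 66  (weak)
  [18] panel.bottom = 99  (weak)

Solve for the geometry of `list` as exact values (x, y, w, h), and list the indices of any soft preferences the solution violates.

list = (x=39, y=23, w=69, h=213)
violated soft preferences: 17

1. list.x = 39  [list.left = status.left + 15]
2. list.y = 23  [list.top = status.top + 15]
3. list.h = 213  [status.bottom = list.bottom + 15]
4. list.w = 69  [panel.left = list.right + 15]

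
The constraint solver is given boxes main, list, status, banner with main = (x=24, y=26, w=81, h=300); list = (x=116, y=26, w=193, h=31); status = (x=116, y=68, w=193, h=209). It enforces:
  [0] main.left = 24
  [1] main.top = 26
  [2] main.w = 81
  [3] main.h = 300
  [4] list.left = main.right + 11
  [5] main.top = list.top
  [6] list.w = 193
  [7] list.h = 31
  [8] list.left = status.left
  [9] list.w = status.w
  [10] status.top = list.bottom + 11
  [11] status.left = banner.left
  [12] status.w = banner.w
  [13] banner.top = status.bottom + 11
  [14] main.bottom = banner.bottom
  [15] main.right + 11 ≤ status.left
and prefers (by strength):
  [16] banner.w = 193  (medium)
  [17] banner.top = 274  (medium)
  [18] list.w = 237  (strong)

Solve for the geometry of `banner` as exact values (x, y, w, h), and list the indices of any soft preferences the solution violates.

1. banner.x = 116  [status.left = banner.left]
2. banner.w = 193  [status.w = banner.w]
3. banner.y = 288  [banner.top = status.bottom + 11]
4. banner.h = 38  [main.bottom = banner.bottom]

banner = (x=116, y=288, w=193, h=38)
violated soft preferences: 17, 18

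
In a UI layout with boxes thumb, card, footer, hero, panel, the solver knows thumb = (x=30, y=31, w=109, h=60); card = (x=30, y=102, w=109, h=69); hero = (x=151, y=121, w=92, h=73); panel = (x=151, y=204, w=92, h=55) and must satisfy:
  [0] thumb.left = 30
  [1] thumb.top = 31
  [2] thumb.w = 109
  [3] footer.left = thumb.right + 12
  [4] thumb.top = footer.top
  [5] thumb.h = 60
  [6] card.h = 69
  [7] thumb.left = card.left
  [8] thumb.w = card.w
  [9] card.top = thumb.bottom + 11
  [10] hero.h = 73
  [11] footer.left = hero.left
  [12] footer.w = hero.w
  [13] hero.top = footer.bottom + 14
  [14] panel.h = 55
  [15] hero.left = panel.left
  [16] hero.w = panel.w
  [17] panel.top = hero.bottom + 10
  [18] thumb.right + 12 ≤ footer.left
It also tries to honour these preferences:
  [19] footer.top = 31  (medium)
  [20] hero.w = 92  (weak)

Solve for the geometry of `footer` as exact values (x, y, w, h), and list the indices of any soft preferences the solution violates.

footer = (x=151, y=31, w=92, h=76)
violated soft preferences: none

1. footer.x = 151  [footer.left = thumb.right + 12]
2. footer.y = 31  [thumb.top = footer.top]
3. footer.w = 92  [footer.w = hero.w]
4. footer.h = 76  [hero.top = footer.bottom + 14]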